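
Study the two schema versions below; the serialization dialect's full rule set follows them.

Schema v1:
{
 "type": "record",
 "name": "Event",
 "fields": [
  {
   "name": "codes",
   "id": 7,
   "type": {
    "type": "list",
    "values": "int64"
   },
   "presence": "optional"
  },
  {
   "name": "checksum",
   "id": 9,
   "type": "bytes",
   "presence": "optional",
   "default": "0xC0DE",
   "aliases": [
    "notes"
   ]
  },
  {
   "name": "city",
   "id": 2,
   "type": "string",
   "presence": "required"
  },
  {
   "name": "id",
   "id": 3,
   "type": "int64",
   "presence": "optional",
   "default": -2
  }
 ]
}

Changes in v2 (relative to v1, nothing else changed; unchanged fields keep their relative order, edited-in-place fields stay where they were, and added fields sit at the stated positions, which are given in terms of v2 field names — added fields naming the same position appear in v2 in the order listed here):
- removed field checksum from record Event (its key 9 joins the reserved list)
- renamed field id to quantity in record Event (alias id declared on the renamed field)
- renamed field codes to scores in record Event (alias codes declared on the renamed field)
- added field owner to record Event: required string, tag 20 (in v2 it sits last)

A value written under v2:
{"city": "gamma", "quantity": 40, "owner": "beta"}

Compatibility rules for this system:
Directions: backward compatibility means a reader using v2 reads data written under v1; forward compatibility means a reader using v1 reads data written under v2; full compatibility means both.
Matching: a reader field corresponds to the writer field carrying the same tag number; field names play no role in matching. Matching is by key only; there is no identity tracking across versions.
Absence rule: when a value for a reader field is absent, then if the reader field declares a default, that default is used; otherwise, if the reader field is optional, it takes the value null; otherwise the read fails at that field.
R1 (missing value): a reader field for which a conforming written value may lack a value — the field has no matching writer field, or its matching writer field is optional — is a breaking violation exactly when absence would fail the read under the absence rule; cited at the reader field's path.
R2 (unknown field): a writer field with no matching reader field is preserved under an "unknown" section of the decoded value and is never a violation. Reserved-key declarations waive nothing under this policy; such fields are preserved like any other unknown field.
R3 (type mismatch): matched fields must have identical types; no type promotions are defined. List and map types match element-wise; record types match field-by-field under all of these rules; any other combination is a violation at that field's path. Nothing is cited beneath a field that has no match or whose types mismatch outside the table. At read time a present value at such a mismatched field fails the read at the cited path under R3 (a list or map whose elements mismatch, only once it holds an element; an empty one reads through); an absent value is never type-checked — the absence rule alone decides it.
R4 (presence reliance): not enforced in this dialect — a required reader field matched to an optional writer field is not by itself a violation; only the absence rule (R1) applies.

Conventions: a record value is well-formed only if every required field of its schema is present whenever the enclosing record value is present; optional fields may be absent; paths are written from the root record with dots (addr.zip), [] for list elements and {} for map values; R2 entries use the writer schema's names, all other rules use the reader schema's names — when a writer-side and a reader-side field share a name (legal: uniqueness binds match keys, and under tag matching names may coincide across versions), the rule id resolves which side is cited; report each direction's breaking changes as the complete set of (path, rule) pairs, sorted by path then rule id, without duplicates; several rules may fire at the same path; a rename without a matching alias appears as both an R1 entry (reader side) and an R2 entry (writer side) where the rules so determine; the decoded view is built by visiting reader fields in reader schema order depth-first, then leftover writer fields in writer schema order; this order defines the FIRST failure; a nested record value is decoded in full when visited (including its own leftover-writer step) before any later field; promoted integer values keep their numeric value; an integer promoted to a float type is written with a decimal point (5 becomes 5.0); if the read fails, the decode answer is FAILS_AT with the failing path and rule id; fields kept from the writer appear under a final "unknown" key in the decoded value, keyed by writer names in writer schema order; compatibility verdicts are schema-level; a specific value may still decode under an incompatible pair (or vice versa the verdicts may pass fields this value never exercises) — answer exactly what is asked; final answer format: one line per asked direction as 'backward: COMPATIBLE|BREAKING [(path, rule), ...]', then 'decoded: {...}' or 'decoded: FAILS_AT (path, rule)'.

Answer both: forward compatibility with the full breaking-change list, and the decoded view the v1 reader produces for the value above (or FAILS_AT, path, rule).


forward: COMPATIBLE []; decoded: {"codes": null, "checksum": 0xC0DE, "city": "gamma", "id": 40, "unknown": {"owner": "beta"}}

in Event below, arrows point writer -> reader
forward on Event — v1 reading data written by v2:
  writer optional, list<int64> -> list<int64>: reader codes maps from writer scores
  checksum has no writer counterpart
  writer required, string -> string: reader city maps from writer city
  writer optional, int64 -> int64: reader id maps from writer quantity
  leftover writer field: owner
  => forward verdict for Event: COMPATIBLE, no violations
decoding the Event value with the v1 reader:
  codes := null (absent, optional -> null)
  checksum := 0xC0DE (absent -> default)
  city := "gamma"
  id := 40 (from writer quantity)
  writer owner: kept under "unknown"
  => decoded: {"codes": null, "checksum": 0xC0DE, "city": "gamma", "id": 40, "unknown": {"owner": "beta"}}
ruling out the remaining Event differences:
  removed field checksum from record Event (its key 9 joins the reserved list) -> fires no rule on Event, leaving the asked answer as it is
  renamed field id to quantity in record Event (alias id declared on the renamed field) -> fires no rule on Event, leaving the asked answer as it is
  renamed field codes to scores in record Event (alias codes declared on the renamed field) -> fires no rule on Event, leaving the asked answer as it is


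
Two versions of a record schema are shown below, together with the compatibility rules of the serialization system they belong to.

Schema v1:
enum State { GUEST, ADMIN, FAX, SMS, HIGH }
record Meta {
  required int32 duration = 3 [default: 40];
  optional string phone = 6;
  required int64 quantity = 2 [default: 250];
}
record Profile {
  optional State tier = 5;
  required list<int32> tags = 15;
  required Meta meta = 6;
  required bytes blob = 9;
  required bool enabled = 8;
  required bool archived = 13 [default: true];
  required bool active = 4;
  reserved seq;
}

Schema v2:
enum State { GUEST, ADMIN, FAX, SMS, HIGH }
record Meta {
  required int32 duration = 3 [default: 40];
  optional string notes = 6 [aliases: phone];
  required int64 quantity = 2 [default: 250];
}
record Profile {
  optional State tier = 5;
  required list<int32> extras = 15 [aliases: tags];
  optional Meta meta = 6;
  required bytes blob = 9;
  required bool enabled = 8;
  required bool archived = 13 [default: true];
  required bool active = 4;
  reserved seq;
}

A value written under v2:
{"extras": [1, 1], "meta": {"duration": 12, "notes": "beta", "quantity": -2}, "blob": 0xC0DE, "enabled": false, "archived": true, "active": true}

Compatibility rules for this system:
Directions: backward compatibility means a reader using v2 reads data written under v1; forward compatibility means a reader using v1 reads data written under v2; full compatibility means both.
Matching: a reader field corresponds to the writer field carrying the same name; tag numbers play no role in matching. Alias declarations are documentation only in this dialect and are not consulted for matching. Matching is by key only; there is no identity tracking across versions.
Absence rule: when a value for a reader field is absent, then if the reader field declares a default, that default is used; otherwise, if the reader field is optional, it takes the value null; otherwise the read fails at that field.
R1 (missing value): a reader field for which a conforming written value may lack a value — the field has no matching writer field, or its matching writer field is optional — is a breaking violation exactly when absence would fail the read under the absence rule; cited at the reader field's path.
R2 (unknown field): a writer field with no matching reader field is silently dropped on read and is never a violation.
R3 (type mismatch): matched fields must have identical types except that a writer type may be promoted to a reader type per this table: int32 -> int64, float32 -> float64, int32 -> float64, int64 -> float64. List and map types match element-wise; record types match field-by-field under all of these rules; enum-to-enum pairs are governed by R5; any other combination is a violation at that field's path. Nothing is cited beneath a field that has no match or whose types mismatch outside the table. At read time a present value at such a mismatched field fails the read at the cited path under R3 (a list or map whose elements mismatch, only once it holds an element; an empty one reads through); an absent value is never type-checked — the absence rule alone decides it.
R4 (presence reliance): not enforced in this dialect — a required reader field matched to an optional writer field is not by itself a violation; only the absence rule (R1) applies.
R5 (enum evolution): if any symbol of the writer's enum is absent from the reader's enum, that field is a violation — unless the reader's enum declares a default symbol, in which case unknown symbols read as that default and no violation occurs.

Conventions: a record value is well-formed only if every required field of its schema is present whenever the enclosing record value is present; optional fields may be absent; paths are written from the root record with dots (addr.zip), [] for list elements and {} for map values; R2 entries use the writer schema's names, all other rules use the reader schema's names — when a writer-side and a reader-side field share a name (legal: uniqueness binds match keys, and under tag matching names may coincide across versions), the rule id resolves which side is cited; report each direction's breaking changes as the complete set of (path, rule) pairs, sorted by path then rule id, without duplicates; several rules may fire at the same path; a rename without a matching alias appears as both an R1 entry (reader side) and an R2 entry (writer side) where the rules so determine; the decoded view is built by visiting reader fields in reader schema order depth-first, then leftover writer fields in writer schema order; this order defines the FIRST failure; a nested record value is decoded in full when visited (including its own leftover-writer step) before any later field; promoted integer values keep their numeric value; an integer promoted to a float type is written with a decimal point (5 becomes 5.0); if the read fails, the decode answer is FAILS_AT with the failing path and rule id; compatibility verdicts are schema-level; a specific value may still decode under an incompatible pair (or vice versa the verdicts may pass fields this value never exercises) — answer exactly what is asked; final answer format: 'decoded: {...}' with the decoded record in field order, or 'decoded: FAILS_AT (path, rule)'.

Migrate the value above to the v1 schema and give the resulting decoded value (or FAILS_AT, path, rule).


the writer's type comes first in each Profile pair
decode walk for Profile under reader schema v1:
  tier := null (absent, optional -> null)
  read fails at tags under R1 (no fill)
  => FAILS_AT (tags, R1)
remaining Profile differences; none change what is asked:
  renamed field phone to notes in record Meta (alias phone declared on the renamed field) -> fires no rule on Profile under this dialect and leaves the result unchanged
  field meta in record Profile: required changed to optional -> affects the rule determinations only; this particular Profile value decodes identically

decoded: FAILS_AT (tags, R1)


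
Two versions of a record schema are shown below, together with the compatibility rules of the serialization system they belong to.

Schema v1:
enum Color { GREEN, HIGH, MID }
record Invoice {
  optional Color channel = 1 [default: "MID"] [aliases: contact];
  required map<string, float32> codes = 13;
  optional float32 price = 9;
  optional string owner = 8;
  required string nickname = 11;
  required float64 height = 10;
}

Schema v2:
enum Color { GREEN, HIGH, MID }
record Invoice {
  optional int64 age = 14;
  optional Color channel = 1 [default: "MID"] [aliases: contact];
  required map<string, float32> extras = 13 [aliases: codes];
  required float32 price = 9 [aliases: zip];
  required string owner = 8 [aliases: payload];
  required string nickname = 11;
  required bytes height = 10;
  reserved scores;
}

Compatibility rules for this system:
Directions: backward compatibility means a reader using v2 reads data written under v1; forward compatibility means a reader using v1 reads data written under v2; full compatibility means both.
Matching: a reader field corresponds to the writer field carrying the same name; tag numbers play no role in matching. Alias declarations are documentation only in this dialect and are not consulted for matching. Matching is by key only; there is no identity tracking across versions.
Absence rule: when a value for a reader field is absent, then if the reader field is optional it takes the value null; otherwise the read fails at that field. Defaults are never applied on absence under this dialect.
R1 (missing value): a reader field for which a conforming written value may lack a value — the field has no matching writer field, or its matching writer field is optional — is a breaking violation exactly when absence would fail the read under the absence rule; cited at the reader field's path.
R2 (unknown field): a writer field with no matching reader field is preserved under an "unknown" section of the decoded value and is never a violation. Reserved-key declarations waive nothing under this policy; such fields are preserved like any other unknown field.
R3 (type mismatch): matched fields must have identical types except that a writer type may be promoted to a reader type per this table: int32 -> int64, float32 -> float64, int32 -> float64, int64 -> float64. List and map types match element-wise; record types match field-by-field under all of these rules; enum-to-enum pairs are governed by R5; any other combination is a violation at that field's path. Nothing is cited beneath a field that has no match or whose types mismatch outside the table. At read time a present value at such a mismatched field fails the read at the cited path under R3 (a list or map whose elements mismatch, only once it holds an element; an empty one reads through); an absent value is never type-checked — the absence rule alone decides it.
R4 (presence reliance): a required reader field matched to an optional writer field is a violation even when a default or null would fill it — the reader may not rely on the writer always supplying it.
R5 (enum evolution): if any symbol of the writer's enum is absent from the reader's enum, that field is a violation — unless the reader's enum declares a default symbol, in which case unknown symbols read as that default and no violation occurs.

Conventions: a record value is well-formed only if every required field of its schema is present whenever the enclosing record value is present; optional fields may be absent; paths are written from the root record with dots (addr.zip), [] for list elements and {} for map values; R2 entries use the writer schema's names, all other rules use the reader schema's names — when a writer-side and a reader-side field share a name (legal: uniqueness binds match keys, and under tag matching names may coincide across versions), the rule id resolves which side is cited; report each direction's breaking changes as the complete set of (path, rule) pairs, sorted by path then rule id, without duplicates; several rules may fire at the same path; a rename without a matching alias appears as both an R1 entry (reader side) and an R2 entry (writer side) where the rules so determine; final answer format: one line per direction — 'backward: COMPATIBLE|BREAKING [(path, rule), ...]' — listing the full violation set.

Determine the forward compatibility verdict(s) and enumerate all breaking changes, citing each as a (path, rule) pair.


forward: BREAKING [(codes, R1), (height, R3)]

the writer's type comes first in each Invoice pair
forward analysis of Invoice with v1 as reader and v2 as writer:
  channel <- channel (Color -> Color, writer optional)
  codes: no writer-side match
  price <- price (float32 -> float32, writer required)
  owner <- owner (string -> string, writer required)
  nickname <- nickname (string -> string, writer required)
  height <- height (bytes -> float64, writer required)
  writer age: unknown to reader
  writer extras: unknown to reader
  rule R1 violated at codes
  rule R3 violated at height
  => forward: BREAKING (2)
remaining Invoice differences; none change what is asked:
  field price in record Invoice: optional changed to required -> matters only for Invoice's backward compatibility — outside the asked direction
  added field age to record Invoice: optional int64, tag 14 (in v2 it sits immediately before channel) -> no rule fires on it in Invoice's dialect; the asked verdict holds
  field owner in record Invoice: optional changed to required -> matters only for Invoice's backward compatibility — outside the asked direction


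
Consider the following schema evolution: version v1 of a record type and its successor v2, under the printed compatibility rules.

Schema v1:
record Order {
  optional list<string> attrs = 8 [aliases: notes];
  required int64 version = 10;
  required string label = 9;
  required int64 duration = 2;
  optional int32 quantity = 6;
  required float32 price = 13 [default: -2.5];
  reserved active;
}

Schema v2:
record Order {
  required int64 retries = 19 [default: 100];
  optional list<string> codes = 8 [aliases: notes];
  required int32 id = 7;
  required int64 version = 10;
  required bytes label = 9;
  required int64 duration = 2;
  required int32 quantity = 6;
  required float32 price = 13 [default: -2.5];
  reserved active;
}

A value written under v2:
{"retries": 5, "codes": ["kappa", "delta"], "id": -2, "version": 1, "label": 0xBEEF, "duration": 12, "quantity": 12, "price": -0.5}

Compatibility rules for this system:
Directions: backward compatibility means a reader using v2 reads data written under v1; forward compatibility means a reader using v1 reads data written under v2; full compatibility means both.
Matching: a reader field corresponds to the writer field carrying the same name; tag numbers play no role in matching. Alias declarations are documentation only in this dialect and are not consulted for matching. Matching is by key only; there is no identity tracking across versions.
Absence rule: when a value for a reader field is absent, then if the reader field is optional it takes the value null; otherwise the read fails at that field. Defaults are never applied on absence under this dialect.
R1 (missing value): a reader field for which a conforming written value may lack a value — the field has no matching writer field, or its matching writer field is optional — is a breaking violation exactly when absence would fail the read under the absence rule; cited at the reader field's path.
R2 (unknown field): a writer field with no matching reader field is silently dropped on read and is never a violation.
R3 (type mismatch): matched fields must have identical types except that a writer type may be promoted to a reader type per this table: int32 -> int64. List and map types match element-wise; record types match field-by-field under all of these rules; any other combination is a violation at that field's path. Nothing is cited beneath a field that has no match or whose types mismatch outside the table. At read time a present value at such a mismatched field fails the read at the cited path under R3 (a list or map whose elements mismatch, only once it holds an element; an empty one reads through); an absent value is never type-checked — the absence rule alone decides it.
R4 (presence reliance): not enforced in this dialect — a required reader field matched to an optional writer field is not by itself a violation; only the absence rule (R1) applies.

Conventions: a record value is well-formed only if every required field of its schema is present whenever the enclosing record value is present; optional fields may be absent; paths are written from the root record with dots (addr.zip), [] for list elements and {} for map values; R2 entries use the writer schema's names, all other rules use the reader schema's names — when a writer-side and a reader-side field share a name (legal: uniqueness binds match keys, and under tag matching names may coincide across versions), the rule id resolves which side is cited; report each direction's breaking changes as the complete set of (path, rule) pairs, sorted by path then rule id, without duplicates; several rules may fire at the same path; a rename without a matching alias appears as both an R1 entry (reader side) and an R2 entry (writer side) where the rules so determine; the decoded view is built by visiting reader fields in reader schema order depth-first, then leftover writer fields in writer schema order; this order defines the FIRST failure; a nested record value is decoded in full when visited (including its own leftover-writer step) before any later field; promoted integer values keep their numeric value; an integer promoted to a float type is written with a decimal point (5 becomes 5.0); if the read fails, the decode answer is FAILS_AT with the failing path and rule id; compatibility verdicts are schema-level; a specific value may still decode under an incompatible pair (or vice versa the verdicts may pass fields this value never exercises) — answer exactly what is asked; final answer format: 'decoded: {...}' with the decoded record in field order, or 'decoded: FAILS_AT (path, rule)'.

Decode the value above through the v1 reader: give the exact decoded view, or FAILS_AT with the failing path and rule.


decoded: FAILS_AT (label, R3)

each type pair in Order: writer, then reader
decode (reader v1):
  attrs := null (not supplied -> null)
  version := 1
  read fails at label under R3
  => FAILS_AT (label, R3)
diffs on Order not affecting the asked answer:
  added field id to record Order: required int32, tag 7 (in v2 it sits immediately before version) -> shifts the Order verdicts, not this decode
  added field retries to record Order: required int64, tag 19, default 100 (in v2 it sits immediately before codes) -> shifts the Order verdicts, not this decode
  renamed field attrs to codes in record Order -> no rule fires on it and the decoded Order view is identical with or without it
  field quantity in record Order: optional changed to required -> shifts the Order verdicts, not this decode


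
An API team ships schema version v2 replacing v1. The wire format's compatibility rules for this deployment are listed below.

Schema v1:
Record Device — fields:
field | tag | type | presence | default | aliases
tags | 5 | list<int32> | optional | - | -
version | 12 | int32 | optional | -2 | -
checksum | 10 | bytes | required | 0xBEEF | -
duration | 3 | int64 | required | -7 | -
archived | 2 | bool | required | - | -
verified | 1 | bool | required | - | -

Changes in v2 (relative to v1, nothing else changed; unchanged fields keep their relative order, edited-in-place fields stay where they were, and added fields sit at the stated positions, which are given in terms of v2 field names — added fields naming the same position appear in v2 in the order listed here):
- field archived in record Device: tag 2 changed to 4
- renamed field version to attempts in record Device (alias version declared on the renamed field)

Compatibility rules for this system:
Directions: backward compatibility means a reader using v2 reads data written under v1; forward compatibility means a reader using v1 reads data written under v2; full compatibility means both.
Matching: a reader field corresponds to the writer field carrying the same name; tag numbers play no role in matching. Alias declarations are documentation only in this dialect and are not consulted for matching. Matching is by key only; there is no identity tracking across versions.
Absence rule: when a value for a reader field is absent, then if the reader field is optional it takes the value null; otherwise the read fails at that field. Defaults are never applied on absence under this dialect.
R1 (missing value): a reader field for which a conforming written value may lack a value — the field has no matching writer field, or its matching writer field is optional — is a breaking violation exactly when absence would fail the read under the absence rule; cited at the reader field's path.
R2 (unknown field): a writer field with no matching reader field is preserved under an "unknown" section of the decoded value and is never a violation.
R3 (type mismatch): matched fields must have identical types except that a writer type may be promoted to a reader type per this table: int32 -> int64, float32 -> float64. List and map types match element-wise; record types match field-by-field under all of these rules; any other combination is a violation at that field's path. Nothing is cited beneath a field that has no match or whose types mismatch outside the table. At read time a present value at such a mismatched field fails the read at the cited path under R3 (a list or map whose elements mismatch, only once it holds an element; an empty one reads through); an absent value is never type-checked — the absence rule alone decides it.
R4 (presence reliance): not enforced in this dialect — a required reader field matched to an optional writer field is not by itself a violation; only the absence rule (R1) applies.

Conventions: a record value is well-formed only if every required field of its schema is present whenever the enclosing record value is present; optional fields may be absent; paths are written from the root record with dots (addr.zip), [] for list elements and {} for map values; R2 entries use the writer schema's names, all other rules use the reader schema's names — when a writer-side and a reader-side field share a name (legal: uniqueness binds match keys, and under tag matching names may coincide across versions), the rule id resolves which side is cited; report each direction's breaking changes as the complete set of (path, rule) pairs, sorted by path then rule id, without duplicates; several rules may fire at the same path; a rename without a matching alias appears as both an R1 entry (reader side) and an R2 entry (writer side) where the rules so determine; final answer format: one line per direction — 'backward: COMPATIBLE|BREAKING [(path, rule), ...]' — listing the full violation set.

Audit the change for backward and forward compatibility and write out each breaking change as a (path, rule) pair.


each type pair in Device: writer, then reader
checking backward for Device: reader v2 against writer v1:
  tags: list<int32> -> list<int32>, writer optional; from tags
  no writer field matches reader attempts
  checksum: bytes -> bytes, writer required; from checksum
  duration: int64 -> int64, writer required; from duration
  archived: bool -> bool, writer required; from archived
  verified: bool -> bool, writer required; from verified
  version (writer side), unknown to reader
  nothing fires on Device: backward is COMPATIBLE
checking forward for Device: reader v1 against writer v2:
  tags: list<int32> -> list<int32>, writer optional; from tags
  no writer field matches reader version
  checksum: bytes -> bytes, writer required; from checksum
  duration: int64 -> int64, writer required; from duration
  archived: bool -> bool, writer required; from archived
  verified: bool -> bool, writer required; from verified
  attempts (writer side), unknown to reader
  nothing fires on Device: forward is COMPATIBLE

backward: COMPATIBLE []; forward: COMPATIBLE []


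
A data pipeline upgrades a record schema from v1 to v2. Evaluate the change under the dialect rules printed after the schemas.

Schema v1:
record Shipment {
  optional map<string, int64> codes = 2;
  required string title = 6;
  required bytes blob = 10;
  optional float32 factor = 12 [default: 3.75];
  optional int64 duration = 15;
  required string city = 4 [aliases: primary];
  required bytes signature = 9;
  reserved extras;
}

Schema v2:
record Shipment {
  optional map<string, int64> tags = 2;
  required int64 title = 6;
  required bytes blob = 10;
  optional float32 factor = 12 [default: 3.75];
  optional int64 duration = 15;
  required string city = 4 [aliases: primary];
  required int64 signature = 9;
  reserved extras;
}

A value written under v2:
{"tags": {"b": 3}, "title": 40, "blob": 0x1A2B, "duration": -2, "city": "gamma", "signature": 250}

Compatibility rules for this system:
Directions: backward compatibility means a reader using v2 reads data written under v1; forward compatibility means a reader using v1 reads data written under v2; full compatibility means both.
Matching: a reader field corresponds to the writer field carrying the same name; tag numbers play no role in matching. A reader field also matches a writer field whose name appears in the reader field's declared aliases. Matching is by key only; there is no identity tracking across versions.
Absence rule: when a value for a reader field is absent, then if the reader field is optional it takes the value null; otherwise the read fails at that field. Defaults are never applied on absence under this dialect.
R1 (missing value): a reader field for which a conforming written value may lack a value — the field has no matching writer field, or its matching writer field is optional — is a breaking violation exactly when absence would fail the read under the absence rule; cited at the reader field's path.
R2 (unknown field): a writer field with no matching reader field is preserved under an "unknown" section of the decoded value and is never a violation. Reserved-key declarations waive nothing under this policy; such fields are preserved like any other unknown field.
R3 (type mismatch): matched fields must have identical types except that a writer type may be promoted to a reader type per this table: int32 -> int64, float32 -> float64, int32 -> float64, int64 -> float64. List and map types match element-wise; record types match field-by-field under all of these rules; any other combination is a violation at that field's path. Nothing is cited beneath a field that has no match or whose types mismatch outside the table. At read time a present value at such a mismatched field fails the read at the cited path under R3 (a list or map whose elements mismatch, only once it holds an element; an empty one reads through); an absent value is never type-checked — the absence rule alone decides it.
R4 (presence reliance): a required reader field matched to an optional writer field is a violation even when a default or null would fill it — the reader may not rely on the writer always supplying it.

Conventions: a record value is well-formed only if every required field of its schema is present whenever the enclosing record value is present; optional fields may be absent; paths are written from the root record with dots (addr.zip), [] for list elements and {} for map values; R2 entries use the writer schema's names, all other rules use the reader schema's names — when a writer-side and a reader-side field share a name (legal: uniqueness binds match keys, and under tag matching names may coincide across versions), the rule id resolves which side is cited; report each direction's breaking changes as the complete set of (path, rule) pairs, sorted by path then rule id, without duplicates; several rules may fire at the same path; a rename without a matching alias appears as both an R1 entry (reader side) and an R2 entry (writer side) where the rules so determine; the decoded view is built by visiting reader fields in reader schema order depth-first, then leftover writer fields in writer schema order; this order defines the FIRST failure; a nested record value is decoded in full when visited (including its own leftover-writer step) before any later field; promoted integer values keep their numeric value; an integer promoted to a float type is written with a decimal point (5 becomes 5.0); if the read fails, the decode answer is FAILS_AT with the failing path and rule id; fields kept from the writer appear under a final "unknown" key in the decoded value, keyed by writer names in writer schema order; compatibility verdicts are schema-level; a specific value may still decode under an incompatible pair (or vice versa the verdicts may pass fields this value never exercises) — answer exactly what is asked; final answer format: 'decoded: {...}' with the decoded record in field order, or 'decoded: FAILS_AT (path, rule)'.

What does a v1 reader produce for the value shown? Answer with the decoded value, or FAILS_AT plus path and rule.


the writer's type comes first in each Shipment pair
migrating the Shipment value to v1:
  codes := null (not supplied -> null)
  read fails at title under R3
  => FAILS_AT (title, R3)
ruling out the remaining Shipment differences:
  renamed field codes to tags in record Shipment -> no rule fires on it and the decoded Shipment view is identical with or without it
  field signature in record Shipment: type bytes changed to int64 -> changes Shipment's schema-level verdicts only — the decode of this value is the same

decoded: FAILS_AT (title, R3)


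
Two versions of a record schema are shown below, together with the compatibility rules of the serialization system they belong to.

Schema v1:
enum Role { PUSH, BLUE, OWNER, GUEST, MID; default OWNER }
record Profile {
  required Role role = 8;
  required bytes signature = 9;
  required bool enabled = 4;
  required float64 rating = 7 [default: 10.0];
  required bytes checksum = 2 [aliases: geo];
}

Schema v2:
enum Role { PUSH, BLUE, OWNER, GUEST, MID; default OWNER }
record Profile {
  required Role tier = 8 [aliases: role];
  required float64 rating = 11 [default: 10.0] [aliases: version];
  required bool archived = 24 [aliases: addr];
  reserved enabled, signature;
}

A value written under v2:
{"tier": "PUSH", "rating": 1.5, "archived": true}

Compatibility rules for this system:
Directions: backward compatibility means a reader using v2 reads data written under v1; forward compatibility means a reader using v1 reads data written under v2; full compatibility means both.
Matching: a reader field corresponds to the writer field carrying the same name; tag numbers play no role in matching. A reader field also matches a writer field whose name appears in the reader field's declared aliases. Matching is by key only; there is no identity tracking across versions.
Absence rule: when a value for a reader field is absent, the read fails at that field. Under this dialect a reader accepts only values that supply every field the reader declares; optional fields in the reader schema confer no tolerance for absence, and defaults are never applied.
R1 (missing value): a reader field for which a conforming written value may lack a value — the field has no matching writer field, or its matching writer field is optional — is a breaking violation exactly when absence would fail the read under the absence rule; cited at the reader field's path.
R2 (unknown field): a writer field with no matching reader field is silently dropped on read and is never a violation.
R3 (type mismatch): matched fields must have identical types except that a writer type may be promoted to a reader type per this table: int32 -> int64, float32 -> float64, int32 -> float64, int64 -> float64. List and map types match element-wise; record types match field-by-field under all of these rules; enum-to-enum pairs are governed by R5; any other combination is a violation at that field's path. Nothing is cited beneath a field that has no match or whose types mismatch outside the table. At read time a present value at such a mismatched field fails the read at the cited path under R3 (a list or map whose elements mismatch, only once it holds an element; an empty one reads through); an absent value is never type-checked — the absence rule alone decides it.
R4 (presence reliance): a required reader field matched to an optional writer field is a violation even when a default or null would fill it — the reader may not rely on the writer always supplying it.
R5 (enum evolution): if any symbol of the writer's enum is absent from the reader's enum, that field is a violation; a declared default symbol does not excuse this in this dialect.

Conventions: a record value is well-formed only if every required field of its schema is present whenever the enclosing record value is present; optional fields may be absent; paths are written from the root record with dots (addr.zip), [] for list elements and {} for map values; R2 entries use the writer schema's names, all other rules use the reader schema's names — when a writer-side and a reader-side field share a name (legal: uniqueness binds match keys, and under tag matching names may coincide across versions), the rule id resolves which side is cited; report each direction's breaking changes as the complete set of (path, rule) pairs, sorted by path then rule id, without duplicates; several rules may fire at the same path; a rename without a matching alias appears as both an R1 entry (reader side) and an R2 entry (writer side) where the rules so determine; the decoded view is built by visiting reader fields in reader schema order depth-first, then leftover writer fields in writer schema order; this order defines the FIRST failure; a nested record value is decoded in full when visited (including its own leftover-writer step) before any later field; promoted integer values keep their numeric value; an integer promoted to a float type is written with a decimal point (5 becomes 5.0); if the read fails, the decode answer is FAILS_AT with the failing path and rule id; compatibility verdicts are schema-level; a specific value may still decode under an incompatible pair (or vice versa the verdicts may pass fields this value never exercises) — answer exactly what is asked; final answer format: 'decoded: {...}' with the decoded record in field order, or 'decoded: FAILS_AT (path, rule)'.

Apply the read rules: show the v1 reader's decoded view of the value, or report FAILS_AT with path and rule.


decoded: FAILS_AT (role, R1)

the writer's type comes first in each Profile pair
decoding the Profile value with the v1 reader:
  read fails at role under R1 (no fill)
  => FAILS_AT (role, R1)
remaining Profile differences; none change what is asked:
  removed field enabled from record Profile (its key "enabled" joins the reserved list) -> shifts the Profile verdicts, not this decode
  field rating in record Profile: tag 7 changed to 11 -> triggers nothing under the printed rules; the Profile answer is the same either way
  removed field checksum from record Profile -> shifts the Profile verdicts, not this decode
  added field archived to record Profile: required bool, tag 24 (in v2 it sits last) -> shifts the Profile verdicts, not this decode
  removed field signature from record Profile (its key "signature" joins the reserved list) -> shifts the Profile verdicts, not this decode


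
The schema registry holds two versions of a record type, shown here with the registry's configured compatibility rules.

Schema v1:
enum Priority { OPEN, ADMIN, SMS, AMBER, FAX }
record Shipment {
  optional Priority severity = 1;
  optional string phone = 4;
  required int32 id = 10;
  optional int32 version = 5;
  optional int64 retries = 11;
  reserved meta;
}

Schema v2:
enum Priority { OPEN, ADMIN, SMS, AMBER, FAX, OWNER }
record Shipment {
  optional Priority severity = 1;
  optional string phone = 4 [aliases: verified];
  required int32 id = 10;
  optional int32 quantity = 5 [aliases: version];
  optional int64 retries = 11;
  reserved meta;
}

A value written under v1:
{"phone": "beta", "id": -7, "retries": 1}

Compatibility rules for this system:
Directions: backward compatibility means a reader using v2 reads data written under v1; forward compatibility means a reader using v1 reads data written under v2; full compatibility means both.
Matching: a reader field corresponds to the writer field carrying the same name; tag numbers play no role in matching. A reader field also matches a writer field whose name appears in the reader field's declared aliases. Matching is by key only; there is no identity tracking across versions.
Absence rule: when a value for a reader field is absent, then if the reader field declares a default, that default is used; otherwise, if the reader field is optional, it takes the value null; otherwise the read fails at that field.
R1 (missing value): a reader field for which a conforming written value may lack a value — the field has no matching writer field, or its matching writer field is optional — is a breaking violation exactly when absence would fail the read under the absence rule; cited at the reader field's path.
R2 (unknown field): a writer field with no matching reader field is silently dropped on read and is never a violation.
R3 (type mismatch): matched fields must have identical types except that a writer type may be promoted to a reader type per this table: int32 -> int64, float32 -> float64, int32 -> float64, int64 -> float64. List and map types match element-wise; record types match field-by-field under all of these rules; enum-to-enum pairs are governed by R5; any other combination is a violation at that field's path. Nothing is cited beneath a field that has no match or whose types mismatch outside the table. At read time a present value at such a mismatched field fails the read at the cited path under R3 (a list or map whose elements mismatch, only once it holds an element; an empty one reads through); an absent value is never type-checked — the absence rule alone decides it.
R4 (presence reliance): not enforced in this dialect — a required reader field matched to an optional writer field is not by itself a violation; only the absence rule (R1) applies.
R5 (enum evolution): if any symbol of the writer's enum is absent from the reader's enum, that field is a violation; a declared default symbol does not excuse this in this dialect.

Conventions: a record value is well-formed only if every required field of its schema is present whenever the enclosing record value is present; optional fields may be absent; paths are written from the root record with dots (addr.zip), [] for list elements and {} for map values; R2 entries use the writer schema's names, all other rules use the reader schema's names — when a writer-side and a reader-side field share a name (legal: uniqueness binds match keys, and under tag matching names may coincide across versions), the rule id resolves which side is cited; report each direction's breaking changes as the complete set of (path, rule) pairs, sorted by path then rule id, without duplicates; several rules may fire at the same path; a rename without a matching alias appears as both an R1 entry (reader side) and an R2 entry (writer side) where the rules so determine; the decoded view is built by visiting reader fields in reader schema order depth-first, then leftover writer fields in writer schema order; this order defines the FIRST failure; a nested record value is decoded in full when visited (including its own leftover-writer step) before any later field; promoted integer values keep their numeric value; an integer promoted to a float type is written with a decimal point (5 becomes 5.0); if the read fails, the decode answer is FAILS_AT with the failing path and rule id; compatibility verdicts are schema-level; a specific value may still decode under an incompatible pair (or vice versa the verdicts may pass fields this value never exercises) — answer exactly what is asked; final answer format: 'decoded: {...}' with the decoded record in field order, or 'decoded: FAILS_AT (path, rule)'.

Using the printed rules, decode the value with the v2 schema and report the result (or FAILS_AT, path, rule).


in Shipment below, arrows point writer -> reader
decoding the Shipment value with the v2 reader:
  severity := null (not supplied -> null)
  phone := "beta"
  id := -7
  quantity := null (not supplied -> null)
  retries := 1
  => decoded: {"severity": null, "phone": "beta", "id": -7, "quantity": null, "retries": 1}
diffs on Shipment not affecting the asked answer:
  enum Priority (field severity in record Shipment): symbol OWNER added -> a verdict-level change on Shipment — the shown value reads the same

decoded: {"severity": null, "phone": "beta", "id": -7, "quantity": null, "retries": 1}
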